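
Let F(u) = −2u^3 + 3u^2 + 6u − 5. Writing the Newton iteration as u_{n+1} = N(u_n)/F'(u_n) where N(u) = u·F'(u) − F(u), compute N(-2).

F'(u) = −6u^2 + 6u + 6.
N(u) = u·F'(u) − F(u) = u·(−6u^2 + 6u + 6) − (−2u^3 + 3u^2 + 6u − 5) = −4u^3 + 3u^2 + 5.
N(-2) = 49.

49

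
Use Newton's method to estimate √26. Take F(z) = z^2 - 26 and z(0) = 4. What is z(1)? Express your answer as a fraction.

21/4

F'(z) = 2z.
F(4) = -10, F'(4) = 8, so z(1) = 4 - (-10)/8 = 21/4.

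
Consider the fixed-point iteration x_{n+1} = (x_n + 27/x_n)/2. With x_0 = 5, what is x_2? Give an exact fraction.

x_1 = (5 + 27/5)/2 = 26/5.
x_2 = (26/5 + 27/(26/5))/2 = 1351/260.

1351/260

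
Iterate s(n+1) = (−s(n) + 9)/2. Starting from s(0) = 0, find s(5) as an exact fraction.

99/32

s(1) = (−0 + 9)/2 = 9/2.
s(2) = (−(9/2) + 9)/2 = 9/4.
s(3) = (−(9/4) + 9)/2 = 27/8.
s(4) = (−(27/8) + 9)/2 = 45/16.
s(5) = (−(45/16) + 9)/2 = 99/32.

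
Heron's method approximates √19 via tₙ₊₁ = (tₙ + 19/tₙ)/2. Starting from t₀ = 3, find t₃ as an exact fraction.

268753/61656

t₁ = (3 + 19/3)/2 = 14/3.
t₂ = (14/3 + 19/(14/3))/2 = 367/84.
t₃ = (367/84 + 19/(367/84))/2 = 268753/61656.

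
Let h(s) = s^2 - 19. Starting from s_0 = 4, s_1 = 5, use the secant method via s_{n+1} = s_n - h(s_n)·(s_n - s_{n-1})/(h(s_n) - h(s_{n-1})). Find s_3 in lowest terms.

h(4) = -3, h(5) = 6. s_2 = 5 - 6·(5 - 4)/(6 - (-3)) = 13/3.
h(5) = 6, h(13/3) = -2/9. s_3 = (13/3) - (-2/9)·((13/3) - 5)/((-2/9) - 6) = 61/14.

61/14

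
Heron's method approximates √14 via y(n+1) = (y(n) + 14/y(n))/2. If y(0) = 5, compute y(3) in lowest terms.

17049841/4556760

y(1) = (5 + 14/5)/2 = 39/10.
y(2) = (39/10 + 14/(39/10))/2 = 2921/780.
y(3) = (2921/780 + 14/(2921/780))/2 = 17049841/4556760.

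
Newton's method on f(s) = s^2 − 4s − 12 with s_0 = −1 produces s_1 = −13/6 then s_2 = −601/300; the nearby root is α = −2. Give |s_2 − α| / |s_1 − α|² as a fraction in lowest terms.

s_1 − α = −13/6 − (−2) = −13/6 + 2 = −1/6, so |s_1 − α| = 1/6.
s_2 − α = −601/300 − (−2) = −601/300 + 2 = −1/300, so |s_2 − α| = 1/300.
|s_1 − α|² = 1/36.
Ratio = (1/300) / (1/36) = 3/25.

3/25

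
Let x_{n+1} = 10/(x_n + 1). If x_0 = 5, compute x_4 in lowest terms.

190/59

x_1 = 10/(5 + 1) = 5/3.
x_2 = 10/(5/3 + 1) = 15/4.
x_3 = 10/(15/4 + 1) = 40/19.
x_4 = 10/(40/19 + 1) = 190/59.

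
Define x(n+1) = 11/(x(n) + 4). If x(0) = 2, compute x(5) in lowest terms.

13299/7102

x(1) = 11/(2 + 4) = 11/6.
x(2) = 11/(11/6 + 4) = 66/35.
x(3) = 11/(66/35 + 4) = 385/206.
x(4) = 11/(385/206 + 4) = 2266/1209.
x(5) = 11/(2266/1209 + 4) = 13299/7102.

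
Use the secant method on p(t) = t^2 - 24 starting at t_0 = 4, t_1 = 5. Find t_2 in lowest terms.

p(4) = -8, p(5) = 1. t_2 = 5 - 1·(5 - 4)/(1 - (-8)) = 44/9.

44/9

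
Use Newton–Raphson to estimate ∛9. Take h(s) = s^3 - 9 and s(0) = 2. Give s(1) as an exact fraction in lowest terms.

h'(s) = 3s^2.
h(2) = -1, h'(2) = 12, so s(1) = 2 - (-1)/12 = 25/12.

25/12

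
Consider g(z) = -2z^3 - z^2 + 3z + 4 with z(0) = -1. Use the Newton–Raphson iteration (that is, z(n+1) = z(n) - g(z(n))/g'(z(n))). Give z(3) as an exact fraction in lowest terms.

3821/2505

g'(z) = -6z^2 - 2z + 3.
g(-1) = 2, g'(-1) = -1, so z(1) = (-1) - 2/(-1) = 1.
g(1) = 4, g'(1) = -5, so z(2) = 1 - 4/(-5) = 9/5.
g(9/5) = -688/125, g'(9/5) = -501/25, so z(3) = (9/5) - (-688/125)/(-501/25) = 3821/2505.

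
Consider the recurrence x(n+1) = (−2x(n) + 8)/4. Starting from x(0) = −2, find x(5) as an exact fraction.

23/16

x(1) = (−2·(−2) + 8)/4 = 3.
x(2) = (−2·3 + 8)/4 = 1/2.
x(3) = (−2·(1/2) + 8)/4 = 7/4.
x(4) = (−2·(7/4) + 8)/4 = 9/8.
x(5) = (−2·(9/8) + 8)/4 = 23/16.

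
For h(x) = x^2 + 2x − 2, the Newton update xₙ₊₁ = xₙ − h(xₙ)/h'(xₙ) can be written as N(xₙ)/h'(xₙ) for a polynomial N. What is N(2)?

6

h'(x) = 2x + 2.
N(x) = x·h'(x) − h(x) = x·(2x + 2) − (x^2 + 2x − 2) = x^2 + 2.
N(2) = 6.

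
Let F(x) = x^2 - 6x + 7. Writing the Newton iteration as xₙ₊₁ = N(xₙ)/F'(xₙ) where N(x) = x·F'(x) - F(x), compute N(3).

2

F'(x) = 2x - 6.
N(x) = x·F'(x) - F(x) = x·(2x - 6) - (x^2 - 6x + 7) = x^2 - 7.
N(3) = 2.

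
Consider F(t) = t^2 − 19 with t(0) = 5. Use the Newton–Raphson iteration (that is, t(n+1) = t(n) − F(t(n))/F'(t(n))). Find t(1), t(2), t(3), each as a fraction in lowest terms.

t(1) = 22/5, t(2) = 959/220, t(3) = 1839281/421960

F'(t) = 2t.
F(5) = 6, F'(5) = 10, so t(1) = 5 − 6/10 = 22/5.
F(22/5) = 9/25, F'(22/5) = 44/5, so t(2) = (22/5) − (9/25)/(44/5) = 959/220.
F(959/220) = 81/48400, F'(959/220) = 959/110, so t(3) = (959/220) − (81/48400)/(959/110) = 1839281/421960.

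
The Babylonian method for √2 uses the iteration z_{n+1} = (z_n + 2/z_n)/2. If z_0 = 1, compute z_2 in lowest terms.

17/12

z_1 = (1 + 2/1)/2 = 3/2.
z_2 = (3/2 + 2/(3/2))/2 = 17/12.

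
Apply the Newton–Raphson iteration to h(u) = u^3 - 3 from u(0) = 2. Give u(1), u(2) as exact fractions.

h'(u) = 3u^2.
h(2) = 5, h'(2) = 12, so u(1) = 2 - 5/12 = 19/12.
h(19/12) = 1675/1728, h'(19/12) = 361/48, so u(2) = (19/12) - (1675/1728)/(361/48) = 9451/6498.

u(1) = 19/12, u(2) = 9451/6498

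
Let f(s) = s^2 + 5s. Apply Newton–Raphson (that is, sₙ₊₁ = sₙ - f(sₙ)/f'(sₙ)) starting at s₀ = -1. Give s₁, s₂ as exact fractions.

s₁ = 1/3, s₂ = 1/51

f'(s) = 2s + 5.
f(-1) = -4, f'(-1) = 3, so s₁ = (-1) - (-4)/3 = 1/3.
f(1/3) = 16/9, f'(1/3) = 17/3, so s₂ = (1/3) - (16/9)/(17/3) = 1/51.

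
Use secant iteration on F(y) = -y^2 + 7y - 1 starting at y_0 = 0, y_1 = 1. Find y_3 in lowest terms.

1/7

F(0) = -1, F(1) = 5. y_2 = 1 - 5·(1 - 0)/(5 - (-1)) = 1/6.
F(1) = 5, F(1/6) = 5/36. y_3 = (1/6) - (5/36)·((1/6) - 1)/((5/36) - 5) = 1/7.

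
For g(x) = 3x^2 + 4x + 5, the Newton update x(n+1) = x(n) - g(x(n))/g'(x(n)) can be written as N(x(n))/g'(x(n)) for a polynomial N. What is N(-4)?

43

g'(x) = 6x + 4.
N(x) = x·g'(x) - g(x) = x·(6x + 4) - (3x^2 + 4x + 5) = 3x^2 - 5.
N(-4) = 43.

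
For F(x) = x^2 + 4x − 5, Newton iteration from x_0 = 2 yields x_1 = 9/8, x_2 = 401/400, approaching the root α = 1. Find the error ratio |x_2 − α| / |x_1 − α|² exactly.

x_1 − α = 9/8 − 1 = 1/8, so |x_1 − α| = 1/8.
x_2 − α = 401/400 − 1 = 1/400, so |x_2 − α| = 1/400.
|x_1 − α|² = 1/64.
Ratio = (1/400) / (1/64) = 4/25.

4/25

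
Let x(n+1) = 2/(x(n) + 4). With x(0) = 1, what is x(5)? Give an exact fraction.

218/485

x(1) = 2/(1 + 4) = 2/5.
x(2) = 2/(2/5 + 4) = 5/11.
x(3) = 2/(5/11 + 4) = 22/49.
x(4) = 2/(22/49 + 4) = 49/109.
x(5) = 2/(49/109 + 4) = 218/485.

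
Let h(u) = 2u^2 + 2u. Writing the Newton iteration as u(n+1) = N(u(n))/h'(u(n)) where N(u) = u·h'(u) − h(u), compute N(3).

18

h'(u) = 4u + 2.
N(u) = u·h'(u) − h(u) = u·(4u + 2) − (2u^2 + 2u) = 2u^2.
N(3) = 18.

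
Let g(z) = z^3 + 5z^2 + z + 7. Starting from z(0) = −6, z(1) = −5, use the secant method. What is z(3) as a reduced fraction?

−92214/18169

g(−6) = −35, g(−5) = 2. z(2) = (−5) − 2·((−5) − (−6))/(2 − (−35)) = −187/37.
g(−5) = 2, g(−187/37) = 28630/50653. z(3) = (−187/37) − (28630/50653)·((−187/37) − (−5))/((28630/50653) − 2) = −92214/18169.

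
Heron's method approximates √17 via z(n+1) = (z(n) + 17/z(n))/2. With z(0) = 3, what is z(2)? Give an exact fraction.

161/39

z(1) = (3 + 17/3)/2 = 13/3.
z(2) = (13/3 + 17/(13/3))/2 = 161/39.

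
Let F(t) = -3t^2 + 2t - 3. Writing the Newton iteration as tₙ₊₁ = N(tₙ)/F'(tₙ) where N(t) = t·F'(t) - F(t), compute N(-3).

F'(t) = -6t + 2.
N(t) = t·F'(t) - F(t) = t·(-6t + 2) - (-3t^2 + 2t - 3) = -3t^2 + 3.
N(-3) = -24.

-24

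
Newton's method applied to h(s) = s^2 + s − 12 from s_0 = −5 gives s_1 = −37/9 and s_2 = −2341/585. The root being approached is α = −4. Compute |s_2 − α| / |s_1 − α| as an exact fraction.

s_1 − α = −37/9 − (−4) = −37/9 + 4 = −1/9, so |s_1 − α| = 1/9.
s_2 − α = −2341/585 − (−4) = −2341/585 + 4 = −1/585, so |s_2 − α| = 1/585.
Ratio = (1/585) / (1/9) = 1/65.

1/65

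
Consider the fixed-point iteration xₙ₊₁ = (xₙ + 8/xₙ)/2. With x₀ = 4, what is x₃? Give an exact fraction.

x₁ = (4 + 8/4)/2 = 3.
x₂ = (3 + 8/3)/2 = 17/6.
x₃ = (17/6 + 8/(17/6))/2 = 577/204.

577/204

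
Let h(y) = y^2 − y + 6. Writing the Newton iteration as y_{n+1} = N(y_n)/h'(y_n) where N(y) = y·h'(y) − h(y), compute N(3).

h'(y) = 2y − 1.
N(y) = y·h'(y) − h(y) = y·(2y − 1) − (y^2 − y + 6) = y^2 − 6.
N(3) = 3.

3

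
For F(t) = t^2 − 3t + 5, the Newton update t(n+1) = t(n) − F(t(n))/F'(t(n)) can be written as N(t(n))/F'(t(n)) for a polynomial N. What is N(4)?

11

F'(t) = 2t − 3.
N(t) = t·F'(t) − F(t) = t·(2t − 3) − (t^2 − 3t + 5) = t^2 − 5.
N(4) = 11.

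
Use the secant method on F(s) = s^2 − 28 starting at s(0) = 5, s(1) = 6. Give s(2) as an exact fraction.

58/11

F(5) = −3, F(6) = 8. s(2) = 6 − 8·(6 − 5)/(8 − (−3)) = 58/11.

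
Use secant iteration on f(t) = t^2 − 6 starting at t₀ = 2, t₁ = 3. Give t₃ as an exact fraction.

f(2) = −2, f(3) = 3. t₂ = 3 − 3·(3 − 2)/(3 − (−2)) = 12/5.
f(3) = 3, f(12/5) = −6/25. t₃ = (12/5) − (−6/25)·((12/5) − 3)/((−6/25) − 3) = 22/9.

22/9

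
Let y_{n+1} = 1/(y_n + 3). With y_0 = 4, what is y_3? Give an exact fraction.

y_1 = 1/(4 + 3) = 1/7.
y_2 = 1/(1/7 + 3) = 7/22.
y_3 = 1/(7/22 + 3) = 22/73.

22/73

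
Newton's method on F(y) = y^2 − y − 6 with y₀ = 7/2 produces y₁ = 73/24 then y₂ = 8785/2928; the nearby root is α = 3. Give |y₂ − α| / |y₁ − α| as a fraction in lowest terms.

y₁ − α = 73/24 − 3 = 1/24, so |y₁ − α| = 1/24.
y₂ − α = 8785/2928 − 3 = 1/2928, so |y₂ − α| = 1/2928.
Ratio = (1/2928) / (1/24) = 1/122.

1/122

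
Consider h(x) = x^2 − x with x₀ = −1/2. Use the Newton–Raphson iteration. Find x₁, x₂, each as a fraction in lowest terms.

x₁ = −1/8, x₂ = −1/80

h'(x) = 2x − 1.
h(−1/2) = 3/4, h'(−1/2) = −2, so x₁ = (−1/2) − (3/4)/(−2) = −1/8.
h(−1/8) = 9/64, h'(−1/8) = −5/4, so x₂ = (−1/8) − (9/64)/(−5/4) = −1/80.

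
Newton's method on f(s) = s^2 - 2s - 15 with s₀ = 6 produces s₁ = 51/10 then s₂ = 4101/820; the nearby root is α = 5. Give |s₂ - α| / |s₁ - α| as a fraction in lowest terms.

1/82

s₁ - α = 51/10 - 5 = 1/10, so |s₁ - α| = 1/10.
s₂ - α = 4101/820 - 5 = 1/820, so |s₂ - α| = 1/820.
Ratio = (1/820) / (1/10) = 1/82.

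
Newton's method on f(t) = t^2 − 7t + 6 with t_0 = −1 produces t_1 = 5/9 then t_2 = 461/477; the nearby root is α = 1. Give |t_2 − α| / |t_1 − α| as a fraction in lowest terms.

4/53

t_1 − α = 5/9 − 1 = −4/9, so |t_1 − α| = 4/9.
t_2 − α = 461/477 − 1 = −16/477, so |t_2 − α| = 16/477.
Ratio = (16/477) / (4/9) = 4/53.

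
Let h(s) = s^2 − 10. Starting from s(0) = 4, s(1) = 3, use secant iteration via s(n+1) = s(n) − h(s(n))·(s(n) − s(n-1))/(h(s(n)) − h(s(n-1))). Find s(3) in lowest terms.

h(4) = 6, h(3) = −1. s(2) = 3 − (−1)·(3 − 4)/((−1) − 6) = 22/7.
h(3) = −1, h(22/7) = −6/49. s(3) = (22/7) − (−6/49)·((22/7) − 3)/((−6/49) − (−1)) = 136/43.

136/43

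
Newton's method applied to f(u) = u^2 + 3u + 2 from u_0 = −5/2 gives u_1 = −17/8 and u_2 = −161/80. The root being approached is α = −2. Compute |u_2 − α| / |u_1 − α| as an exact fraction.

u_1 − α = −17/8 − (−2) = −17/8 + 2 = −1/8, so |u_1 − α| = 1/8.
u_2 − α = −161/80 − (−2) = −161/80 + 2 = −1/80, so |u_2 − α| = 1/80.
Ratio = (1/80) / (1/8) = 1/10.

1/10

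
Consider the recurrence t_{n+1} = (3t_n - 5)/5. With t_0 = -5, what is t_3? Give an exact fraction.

t_1 = (3·(-5) - 5)/5 = -4.
t_2 = (3·(-4) - 5)/5 = -17/5.
t_3 = (3·(-17/5) - 5)/5 = -76/25.

-76/25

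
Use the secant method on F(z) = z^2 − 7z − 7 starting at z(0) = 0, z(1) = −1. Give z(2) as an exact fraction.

−7/8

F(0) = −7, F(−1) = 1. z(2) = (−1) − 1·((−1) − 0)/(1 − (−7)) = −7/8.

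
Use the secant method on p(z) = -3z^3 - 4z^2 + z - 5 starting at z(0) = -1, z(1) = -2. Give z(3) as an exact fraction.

-2150/1107

p(-1) = -7, p(-2) = 1. z(2) = (-2) - 1·((-2) - (-1))/(1 - (-7)) = -15/8.
p(-2) = 1, p(-15/8) = -595/512. z(3) = (-15/8) - (-595/512)·((-15/8) - (-2))/((-595/512) - 1) = -2150/1107.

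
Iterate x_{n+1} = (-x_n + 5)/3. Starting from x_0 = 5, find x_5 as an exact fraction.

x_1 = (-5 + 5)/3 = 0.
x_2 = (-0 + 5)/3 = 5/3.
x_3 = (-(5/3) + 5)/3 = 10/9.
x_4 = (-(10/9) + 5)/3 = 35/27.
x_5 = (-(35/27) + 5)/3 = 100/81.

100/81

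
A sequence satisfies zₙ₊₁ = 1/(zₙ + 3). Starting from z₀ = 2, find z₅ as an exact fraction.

175/578

z₁ = 1/(2 + 3) = 1/5.
z₂ = 1/(1/5 + 3) = 5/16.
z₃ = 1/(5/16 + 3) = 16/53.
z₄ = 1/(16/53 + 3) = 53/175.
z₅ = 1/(53/175 + 3) = 175/578.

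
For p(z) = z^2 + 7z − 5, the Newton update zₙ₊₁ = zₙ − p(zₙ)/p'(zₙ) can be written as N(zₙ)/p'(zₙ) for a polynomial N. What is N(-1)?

p'(z) = 2z + 7.
N(z) = z·p'(z) − p(z) = z·(2z + 7) − (z^2 + 7z − 5) = z^2 + 5.
N(-1) = 6.

6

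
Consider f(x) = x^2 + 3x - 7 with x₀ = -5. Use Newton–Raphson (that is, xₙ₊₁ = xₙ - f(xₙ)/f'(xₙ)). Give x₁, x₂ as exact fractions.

f'(x) = 2x + 3.
f(-5) = 3, f'(-5) = -7, so x₁ = (-5) - 3/(-7) = -32/7.
f(-32/7) = 9/49, f'(-32/7) = -43/7, so x₂ = (-32/7) - (9/49)/(-43/7) = -1367/301.

x₁ = -32/7, x₂ = -1367/301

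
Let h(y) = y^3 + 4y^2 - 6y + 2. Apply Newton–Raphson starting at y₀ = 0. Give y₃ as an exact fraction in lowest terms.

h'(y) = 3y^2 + 8y - 6.
h(0) = 2, h'(0) = -6, so y₁ = 0 - 2/(-6) = 1/3.
h(1/3) = 13/27, h'(1/3) = -3, so y₂ = (1/3) - (13/27)/(-3) = 40/81.
h(40/81) = 70642/531441, h'(40/81) = -2882/2187, so y₃ = (40/81) - (70642/531441)/(-2882/2187) = 18931/31833.

18931/31833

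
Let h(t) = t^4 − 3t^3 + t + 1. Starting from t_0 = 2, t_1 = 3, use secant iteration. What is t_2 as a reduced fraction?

23/9

h(2) = −5, h(3) = 4. t_2 = 3 − 4·(3 − 2)/(4 − (−5)) = 23/9.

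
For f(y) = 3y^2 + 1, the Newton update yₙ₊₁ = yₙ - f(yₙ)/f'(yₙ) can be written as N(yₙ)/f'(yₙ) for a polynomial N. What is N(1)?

2

f'(y) = 6y.
N(y) = y·f'(y) - f(y) = y·(6y) - (3y^2 + 1) = 3y^2 - 1.
N(1) = 2.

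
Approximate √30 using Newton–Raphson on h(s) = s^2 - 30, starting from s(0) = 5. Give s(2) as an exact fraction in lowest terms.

h'(s) = 2s.
h(5) = -5, h'(5) = 10, so s(1) = 5 - (-5)/10 = 11/2.
h(11/2) = 1/4, h'(11/2) = 11, so s(2) = (11/2) - (1/4)/11 = 241/44.

241/44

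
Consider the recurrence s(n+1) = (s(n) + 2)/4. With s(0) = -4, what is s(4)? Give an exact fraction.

s(1) = ((-4) + 2)/4 = -1/2.
s(2) = ((-1/2) + 2)/4 = 3/8.
s(3) = ((3/8) + 2)/4 = 19/32.
s(4) = ((19/32) + 2)/4 = 83/128.

83/128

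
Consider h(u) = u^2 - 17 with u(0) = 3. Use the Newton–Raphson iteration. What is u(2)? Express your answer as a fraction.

h'(u) = 2u.
h(3) = -8, h'(3) = 6, so u(1) = 3 - (-8)/6 = 13/3.
h(13/3) = 16/9, h'(13/3) = 26/3, so u(2) = (13/3) - (16/9)/(26/3) = 161/39.

161/39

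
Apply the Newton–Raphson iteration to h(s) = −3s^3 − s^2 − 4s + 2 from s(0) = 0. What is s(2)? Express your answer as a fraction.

12/29

h'(s) = −9s^2 − 2s − 4.
h(0) = 2, h'(0) = −4, so s(1) = 0 − 2/(−4) = 1/2.
h(1/2) = −5/8, h'(1/2) = −29/4, so s(2) = (1/2) − (−5/8)/(−29/4) = 12/29.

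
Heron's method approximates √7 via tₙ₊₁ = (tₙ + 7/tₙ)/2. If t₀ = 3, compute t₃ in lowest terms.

t₁ = (3 + 7/3)/2 = 8/3.
t₂ = (8/3 + 7/(8/3))/2 = 127/48.
t₃ = (127/48 + 7/(127/48))/2 = 32257/12192.

32257/12192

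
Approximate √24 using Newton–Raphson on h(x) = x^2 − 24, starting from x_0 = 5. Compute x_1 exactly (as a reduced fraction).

h'(x) = 2x.
h(5) = 1, h'(5) = 10, so x_1 = 5 − 1/10 = 49/10.

49/10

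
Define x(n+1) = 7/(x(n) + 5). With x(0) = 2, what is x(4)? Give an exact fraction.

x(1) = 7/(2 + 5) = 1.
x(2) = 7/(1 + 5) = 7/6.
x(3) = 7/(7/6 + 5) = 42/37.
x(4) = 7/(42/37 + 5) = 259/227.

259/227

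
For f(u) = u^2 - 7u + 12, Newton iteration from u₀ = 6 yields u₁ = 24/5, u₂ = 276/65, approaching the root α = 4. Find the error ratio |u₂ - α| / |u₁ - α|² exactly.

u₁ - α = 24/5 - 4 = 4/5, so |u₁ - α| = 4/5.
u₂ - α = 276/65 - 4 = 16/65, so |u₂ - α| = 16/65.
|u₁ - α|² = 16/25.
Ratio = (16/65) / (16/25) = 5/13.

5/13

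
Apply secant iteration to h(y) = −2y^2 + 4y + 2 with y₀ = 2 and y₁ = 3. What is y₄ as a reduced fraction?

h(2) = 2, h(3) = −4. y₂ = 3 − (−4)·(3 − 2)/((−4) − 2) = 7/3.
h(3) = −4, h(7/3) = 4/9. y₃ = (7/3) − (4/9)·((7/3) − 3)/((4/9) − (−4)) = 12/5.
h(7/3) = 4/9, h(12/5) = 2/25. y₄ = (12/5) − (2/25)·((12/5) − (7/3))/((2/25) − (4/9)) = 99/41.

99/41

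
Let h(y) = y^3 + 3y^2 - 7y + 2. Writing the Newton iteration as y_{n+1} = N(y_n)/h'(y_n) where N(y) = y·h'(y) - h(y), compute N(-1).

h'(y) = 3y^2 + 6y - 7.
N(y) = y·h'(y) - h(y) = y·(3y^2 + 6y - 7) - (y^3 + 3y^2 - 7y + 2) = 2y^3 + 3y^2 - 2.
N(-1) = -1.

-1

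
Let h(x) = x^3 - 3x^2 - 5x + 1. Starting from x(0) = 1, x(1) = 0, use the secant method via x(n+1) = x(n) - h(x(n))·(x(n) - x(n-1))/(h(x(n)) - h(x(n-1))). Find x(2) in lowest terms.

1/7

h(1) = -6, h(0) = 1. x(2) = 0 - 1·(0 - 1)/(1 - (-6)) = 1/7.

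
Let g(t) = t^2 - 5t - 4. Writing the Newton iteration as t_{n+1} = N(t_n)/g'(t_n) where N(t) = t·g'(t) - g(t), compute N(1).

g'(t) = 2t - 5.
N(t) = t·g'(t) - g(t) = t·(2t - 5) - (t^2 - 5t - 4) = t^2 + 4.
N(1) = 5.

5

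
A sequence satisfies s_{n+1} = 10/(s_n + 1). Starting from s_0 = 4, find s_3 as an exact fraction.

s_1 = 10/(4 + 1) = 2.
s_2 = 10/(2 + 1) = 10/3.
s_3 = 10/(10/3 + 1) = 30/13.

30/13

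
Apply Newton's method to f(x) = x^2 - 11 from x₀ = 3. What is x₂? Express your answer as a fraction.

199/60

f'(x) = 2x.
f(3) = -2, f'(3) = 6, so x₁ = 3 - (-2)/6 = 10/3.
f(10/3) = 1/9, f'(10/3) = 20/3, so x₂ = (10/3) - (1/9)/(20/3) = 199/60.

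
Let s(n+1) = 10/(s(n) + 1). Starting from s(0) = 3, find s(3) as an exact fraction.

70/27

s(1) = 10/(3 + 1) = 5/2.
s(2) = 10/(5/2 + 1) = 20/7.
s(3) = 10/(20/7 + 1) = 70/27.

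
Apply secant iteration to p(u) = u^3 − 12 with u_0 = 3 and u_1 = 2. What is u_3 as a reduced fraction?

p(3) = 15, p(2) = −4. u_2 = 2 − (−4)·(2 − 3)/((−4) − 15) = 42/19.
p(2) = −4, p(42/19) = −8220/6859. u_3 = (42/19) − (−8220/6859)·((42/19) − 2)/((−8220/6859) − (−4)) = 2763/1201.

2763/1201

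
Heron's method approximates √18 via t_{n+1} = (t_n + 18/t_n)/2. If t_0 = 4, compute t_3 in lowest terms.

t_1 = (4 + 18/4)/2 = 17/4.
t_2 = (17/4 + 18/(17/4))/2 = 577/136.
t_3 = (577/136 + 18/(577/136))/2 = 665857/156944.

665857/156944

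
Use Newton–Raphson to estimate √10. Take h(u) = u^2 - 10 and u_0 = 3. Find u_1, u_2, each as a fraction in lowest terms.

h'(u) = 2u.
h(3) = -1, h'(3) = 6, so u_1 = 3 - (-1)/6 = 19/6.
h(19/6) = 1/36, h'(19/6) = 19/3, so u_2 = (19/6) - (1/36)/(19/3) = 721/228.

u_1 = 19/6, u_2 = 721/228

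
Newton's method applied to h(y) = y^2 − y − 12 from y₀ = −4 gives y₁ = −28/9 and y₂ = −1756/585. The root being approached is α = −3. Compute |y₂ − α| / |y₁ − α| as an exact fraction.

1/65

y₁ − α = −28/9 − (−3) = −28/9 + 3 = −1/9, so |y₁ − α| = 1/9.
y₂ − α = −1756/585 − (−3) = −1756/585 + 3 = −1/585, so |y₂ − α| = 1/585.
Ratio = (1/585) / (1/9) = 1/65.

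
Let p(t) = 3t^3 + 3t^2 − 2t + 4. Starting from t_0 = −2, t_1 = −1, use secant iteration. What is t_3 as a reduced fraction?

p(−2) = −4, p(−1) = 6. t_2 = (−1) − 6·((−1) − (−2))/(6 − (−4)) = −8/5.
p(−1) = 6, p(−8/5) = 324/125. t_3 = (−8/5) − (324/125)·((−8/5) − (−1))/((324/125) − 6) = −146/71.

−146/71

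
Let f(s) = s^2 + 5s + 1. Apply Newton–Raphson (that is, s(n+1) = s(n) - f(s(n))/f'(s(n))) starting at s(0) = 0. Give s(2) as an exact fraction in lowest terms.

f'(s) = 2s + 5.
f(0) = 1, f'(0) = 5, so s(1) = 0 - 1/5 = -1/5.
f(-1/5) = 1/25, f'(-1/5) = 23/5, so s(2) = (-1/5) - (1/25)/(23/5) = -24/115.

-24/115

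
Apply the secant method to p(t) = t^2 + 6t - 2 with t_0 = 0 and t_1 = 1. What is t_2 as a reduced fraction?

2/7

p(0) = -2, p(1) = 5. t_2 = 1 - 5·(1 - 0)/(5 - (-2)) = 2/7.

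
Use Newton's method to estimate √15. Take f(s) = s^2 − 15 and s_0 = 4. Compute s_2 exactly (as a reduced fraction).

1921/496

f'(s) = 2s.
f(4) = 1, f'(4) = 8, so s_1 = 4 − 1/8 = 31/8.
f(31/8) = 1/64, f'(31/8) = 31/4, so s_2 = (31/8) − (1/64)/(31/4) = 1921/496.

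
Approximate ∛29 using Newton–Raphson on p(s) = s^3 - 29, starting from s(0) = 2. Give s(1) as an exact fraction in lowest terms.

p'(s) = 3s^2.
p(2) = -21, p'(2) = 12, so s(1) = 2 - (-21)/12 = 15/4.

15/4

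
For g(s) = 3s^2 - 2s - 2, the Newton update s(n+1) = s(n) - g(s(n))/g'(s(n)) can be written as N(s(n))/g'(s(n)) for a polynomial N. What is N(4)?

50

g'(s) = 6s - 2.
N(s) = s·g'(s) - g(s) = s·(6s - 2) - (3s^2 - 2s - 2) = 3s^2 + 2.
N(4) = 50.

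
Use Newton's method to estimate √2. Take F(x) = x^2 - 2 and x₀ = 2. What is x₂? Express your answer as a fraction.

17/12

F'(x) = 2x.
F(2) = 2, F'(2) = 4, so x₁ = 2 - 2/4 = 3/2.
F(3/2) = 1/4, F'(3/2) = 3, so x₂ = (3/2) - (1/4)/3 = 17/12.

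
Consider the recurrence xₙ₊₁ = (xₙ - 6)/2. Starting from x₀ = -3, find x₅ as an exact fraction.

x₁ = ((-3) - 6)/2 = -9/2.
x₂ = ((-9/2) - 6)/2 = -21/4.
x₃ = ((-21/4) - 6)/2 = -45/8.
x₄ = ((-45/8) - 6)/2 = -93/16.
x₅ = ((-93/16) - 6)/2 = -189/32.

-189/32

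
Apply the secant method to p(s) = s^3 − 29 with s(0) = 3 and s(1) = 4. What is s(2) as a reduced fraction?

113/37

p(3) = −2, p(4) = 35. s(2) = 4 − 35·(4 − 3)/(35 − (−2)) = 113/37.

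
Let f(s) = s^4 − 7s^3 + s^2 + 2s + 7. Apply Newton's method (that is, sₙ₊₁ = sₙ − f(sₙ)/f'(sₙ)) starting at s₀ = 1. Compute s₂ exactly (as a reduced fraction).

f'(s) = 4s^3 − 21s^2 + 2s + 2.
f(1) = 4, f'(1) = −13, so s₁ = 1 − 4/(−13) = 17/13.
f(17/13) = −40096/28561, f'(17/13) = −49105/2197, so s₂ = (17/13) − (−40096/28561)/(−49105/2197) = 113527/91195.

113527/91195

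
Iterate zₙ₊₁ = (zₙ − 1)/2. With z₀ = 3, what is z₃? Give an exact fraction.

z₁ = (3 − 1)/2 = 1.
z₂ = (1 − 1)/2 = 0.
z₃ = (0 − 1)/2 = −1/2.

−1/2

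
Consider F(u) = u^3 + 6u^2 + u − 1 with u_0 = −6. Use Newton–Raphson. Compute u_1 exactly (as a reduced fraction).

F'(u) = 3u^2 + 12u + 1.
F(−6) = −7, F'(−6) = 37, so u_1 = (−6) − (−7)/37 = −215/37.

−215/37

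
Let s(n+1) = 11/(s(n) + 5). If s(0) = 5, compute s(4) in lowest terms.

s(1) = 11/(5 + 5) = 11/10.
s(2) = 11/(11/10 + 5) = 110/61.
s(3) = 11/(110/61 + 5) = 671/415.
s(4) = 11/(671/415 + 5) = 4565/2746.

4565/2746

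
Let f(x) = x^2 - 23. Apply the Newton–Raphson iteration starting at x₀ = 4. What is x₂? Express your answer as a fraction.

f'(x) = 2x.
f(4) = -7, f'(4) = 8, so x₁ = 4 - (-7)/8 = 39/8.
f(39/8) = 49/64, f'(39/8) = 39/4, so x₂ = (39/8) - (49/64)/(39/4) = 2993/624.

2993/624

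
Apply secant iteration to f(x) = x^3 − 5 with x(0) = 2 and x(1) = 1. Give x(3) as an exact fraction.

443/247

f(2) = 3, f(1) = −4. x(2) = 1 − (−4)·(1 − 2)/((−4) − 3) = 11/7.
f(1) = −4, f(11/7) = −384/343. x(3) = (11/7) − (−384/343)·((11/7) − 1)/((−384/343) − (−4)) = 443/247.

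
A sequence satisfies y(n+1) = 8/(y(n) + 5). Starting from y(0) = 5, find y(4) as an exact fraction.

y(1) = 8/(5 + 5) = 4/5.
y(2) = 8/(4/5 + 5) = 40/29.
y(3) = 8/(40/29 + 5) = 232/185.
y(4) = 8/(232/185 + 5) = 1480/1157.

1480/1157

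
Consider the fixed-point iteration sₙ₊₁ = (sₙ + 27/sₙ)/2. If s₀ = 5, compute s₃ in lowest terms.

3650401/702520

s₁ = (5 + 27/5)/2 = 26/5.
s₂ = (26/5 + 27/(26/5))/2 = 1351/260.
s₃ = (1351/260 + 27/(1351/260))/2 = 3650401/702520.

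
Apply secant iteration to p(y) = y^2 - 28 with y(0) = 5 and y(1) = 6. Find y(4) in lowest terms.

9530/1801

p(5) = -3, p(6) = 8. y(2) = 6 - 8·(6 - 5)/(8 - (-3)) = 58/11.
p(6) = 8, p(58/11) = -24/121. y(3) = (58/11) - (-24/121)·((58/11) - 6)/((-24/121) - 8) = 164/31.
p(58/11) = -24/121, p(164/31) = -12/961. y(4) = (164/31) - (-12/961)·((164/31) - (58/11))/((-12/961) - (-24/121)) = 9530/1801.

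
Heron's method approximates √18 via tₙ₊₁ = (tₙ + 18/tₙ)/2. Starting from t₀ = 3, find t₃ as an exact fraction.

577/136

t₁ = (3 + 18/3)/2 = 9/2.
t₂ = (9/2 + 18/(9/2))/2 = 17/4.
t₃ = (17/4 + 18/(17/4))/2 = 577/136.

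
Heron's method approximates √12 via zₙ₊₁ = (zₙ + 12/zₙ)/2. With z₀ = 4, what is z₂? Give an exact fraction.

97/28

z₁ = (4 + 12/4)/2 = 7/2.
z₂ = (7/2 + 12/(7/2))/2 = 97/28.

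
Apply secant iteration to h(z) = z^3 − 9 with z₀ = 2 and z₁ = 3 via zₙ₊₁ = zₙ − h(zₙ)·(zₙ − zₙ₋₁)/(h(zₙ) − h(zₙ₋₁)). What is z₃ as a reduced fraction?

1609/777

h(2) = −1, h(3) = 18. z₂ = 3 − 18·(3 − 2)/(18 − (−1)) = 39/19.
h(3) = 18, h(39/19) = −2412/6859. z₃ = (39/19) − (−2412/6859)·((39/19) − 3)/((−2412/6859) − 18) = 1609/777.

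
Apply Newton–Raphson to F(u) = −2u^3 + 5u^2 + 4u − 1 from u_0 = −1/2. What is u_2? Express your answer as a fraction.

−269/310

F'(u) = −6u^2 + 10u + 4.
F(−1/2) = −3/2, F'(−1/2) = −5/2, so u_1 = (−1/2) − (−3/2)/(−5/2) = −11/10.
F(−11/10) = 414/125, F'(−11/10) = −713/50, so u_2 = (−11/10) − (414/125)/(−713/50) = −269/310.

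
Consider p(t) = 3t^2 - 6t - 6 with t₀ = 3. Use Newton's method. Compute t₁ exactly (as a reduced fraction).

11/4

p'(t) = 6t - 6.
p(3) = 3, p'(3) = 12, so t₁ = 3 - 3/12 = 11/4.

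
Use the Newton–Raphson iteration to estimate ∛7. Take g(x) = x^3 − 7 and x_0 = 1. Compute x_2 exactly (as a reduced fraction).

g'(x) = 3x^2.
g(1) = −6, g'(1) = 3, so x_1 = 1 − (−6)/3 = 3.
g(3) = 20, g'(3) = 27, so x_2 = 3 − 20/27 = 61/27.

61/27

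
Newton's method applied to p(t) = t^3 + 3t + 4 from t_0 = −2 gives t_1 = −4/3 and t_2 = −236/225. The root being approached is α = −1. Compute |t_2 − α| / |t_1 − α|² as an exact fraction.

11/25

t_1 − α = −4/3 − (−1) = −4/3 + 1 = −1/3, so |t_1 − α| = 1/3.
t_2 − α = −236/225 − (−1) = −236/225 + 1 = −11/225, so |t_2 − α| = 11/225.
|t_1 − α|² = 1/9.
Ratio = (11/225) / (1/9) = 11/25.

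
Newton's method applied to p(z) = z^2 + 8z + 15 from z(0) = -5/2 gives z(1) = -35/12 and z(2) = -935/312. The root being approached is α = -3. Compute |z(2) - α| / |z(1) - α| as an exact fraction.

z(1) - α = -35/12 - (-3) = -35/12 + 3 = 1/12, so |z(1) - α| = 1/12.
z(2) - α = -935/312 - (-3) = -935/312 + 3 = 1/312, so |z(2) - α| = 1/312.
Ratio = (1/312) / (1/12) = 1/26.

1/26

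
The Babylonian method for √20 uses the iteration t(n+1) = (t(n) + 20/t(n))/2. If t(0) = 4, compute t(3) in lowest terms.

51841/11592

t(1) = (4 + 20/4)/2 = 9/2.
t(2) = (9/2 + 20/(9/2))/2 = 161/36.
t(3) = (161/36 + 20/(161/36))/2 = 51841/11592.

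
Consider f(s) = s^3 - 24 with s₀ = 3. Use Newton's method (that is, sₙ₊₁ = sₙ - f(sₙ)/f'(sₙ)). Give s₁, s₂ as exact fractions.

s₁ = 26/9, s₂ = 13162/4563

f'(s) = 3s^2.
f(3) = 3, f'(3) = 27, so s₁ = 3 - 3/27 = 26/9.
f(26/9) = 80/729, f'(26/9) = 676/27, so s₂ = (26/9) - (80/729)/(676/27) = 13162/4563.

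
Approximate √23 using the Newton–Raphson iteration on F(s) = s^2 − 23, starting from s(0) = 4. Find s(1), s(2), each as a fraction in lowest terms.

s(1) = 39/8, s(2) = 2993/624

F'(s) = 2s.
F(4) = −7, F'(4) = 8, so s(1) = 4 − (−7)/8 = 39/8.
F(39/8) = 49/64, F'(39/8) = 39/4, so s(2) = (39/8) − (49/64)/(39/4) = 2993/624.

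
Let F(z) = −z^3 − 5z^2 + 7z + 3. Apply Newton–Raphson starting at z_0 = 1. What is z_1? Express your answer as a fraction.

5/3

F'(z) = −3z^2 − 10z + 7.
F(1) = 4, F'(1) = −6, so z_1 = 1 − 4/(−6) = 5/3.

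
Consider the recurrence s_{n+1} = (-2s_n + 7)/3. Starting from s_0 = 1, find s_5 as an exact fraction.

s_1 = (-2·1 + 7)/3 = 5/3.
s_2 = (-2·(5/3) + 7)/3 = 11/9.
s_3 = (-2·(11/9) + 7)/3 = 41/27.
s_4 = (-2·(41/27) + 7)/3 = 107/81.
s_5 = (-2·(107/81) + 7)/3 = 353/243.

353/243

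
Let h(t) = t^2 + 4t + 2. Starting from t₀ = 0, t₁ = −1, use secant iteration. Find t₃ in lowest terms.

−4/7

h(0) = 2, h(−1) = −1. t₂ = (−1) − (−1)·((−1) − 0)/((−1) − 2) = −2/3.
h(−1) = −1, h(−2/3) = −2/9. t₃ = (−2/3) − (−2/9)·((−2/3) − (−1))/((−2/9) − (−1)) = −4/7.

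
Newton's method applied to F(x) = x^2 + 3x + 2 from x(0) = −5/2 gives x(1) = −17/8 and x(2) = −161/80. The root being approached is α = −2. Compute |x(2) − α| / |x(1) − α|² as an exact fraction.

4/5

x(1) − α = −17/8 − (−2) = −17/8 + 2 = −1/8, so |x(1) − α| = 1/8.
x(2) − α = −161/80 − (−2) = −161/80 + 2 = −1/80, so |x(2) − α| = 1/80.
|x(1) − α|² = 1/64.
Ratio = (1/80) / (1/64) = 4/5.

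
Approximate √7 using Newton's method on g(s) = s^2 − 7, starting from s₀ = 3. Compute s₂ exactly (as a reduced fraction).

127/48

g'(s) = 2s.
g(3) = 2, g'(3) = 6, so s₁ = 3 − 2/6 = 8/3.
g(8/3) = 1/9, g'(8/3) = 16/3, so s₂ = (8/3) − (1/9)/(16/3) = 127/48.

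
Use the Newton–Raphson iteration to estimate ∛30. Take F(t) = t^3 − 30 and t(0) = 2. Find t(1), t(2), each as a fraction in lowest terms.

F'(t) = 3t^2.
F(2) = −22, F'(2) = 12, so t(1) = 2 − (−22)/12 = 23/6.
F(23/6) = 5687/216, F'(23/6) = 529/12, so t(2) = (23/6) − (5687/216)/(529/12) = 15407/4761.

t(1) = 23/6, t(2) = 15407/4761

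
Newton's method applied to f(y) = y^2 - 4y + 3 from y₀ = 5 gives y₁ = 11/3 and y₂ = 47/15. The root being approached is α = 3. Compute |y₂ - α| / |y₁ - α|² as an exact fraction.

3/10

y₁ - α = 11/3 - 3 = 2/3, so |y₁ - α| = 2/3.
y₂ - α = 47/15 - 3 = 2/15, so |y₂ - α| = 2/15.
|y₁ - α|² = 4/9.
Ratio = (2/15) / (4/9) = 3/10.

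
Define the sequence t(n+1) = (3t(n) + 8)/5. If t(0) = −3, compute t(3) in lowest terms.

311/125

t(1) = (3·(−3) + 8)/5 = −1/5.
t(2) = (3·(−1/5) + 8)/5 = 37/25.
t(3) = (3·(37/25) + 8)/5 = 311/125.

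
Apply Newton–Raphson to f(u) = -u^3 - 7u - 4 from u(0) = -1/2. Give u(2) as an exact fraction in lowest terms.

-64495/117707

f'(u) = -3u^2 - 7.
f(-1/2) = -3/8, f'(-1/2) = -31/4, so u(1) = (-1/2) - (-3/8)/(-31/4) = -17/31.
f(-17/31) = 108/29791, f'(-17/31) = -7594/961, so u(2) = (-17/31) - (108/29791)/(-7594/961) = -64495/117707.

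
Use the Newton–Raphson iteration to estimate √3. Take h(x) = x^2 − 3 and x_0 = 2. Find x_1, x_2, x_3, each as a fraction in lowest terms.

h'(x) = 2x.
h(2) = 1, h'(2) = 4, so x_1 = 2 − 1/4 = 7/4.
h(7/4) = 1/16, h'(7/4) = 7/2, so x_2 = (7/4) − (1/16)/(7/2) = 97/56.
h(97/56) = 1/3136, h'(97/56) = 97/28, so x_3 = (97/56) − (1/3136)/(97/28) = 18817/10864.

x_1 = 7/4, x_2 = 97/56, x_3 = 18817/10864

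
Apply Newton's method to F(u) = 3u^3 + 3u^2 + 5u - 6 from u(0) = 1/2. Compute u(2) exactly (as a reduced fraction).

F'(u) = 9u^2 + 6u + 5.
F(1/2) = -19/8, F'(1/2) = 41/4, so u(1) = (1/2) - (-19/8)/(41/4) = 30/41.
F(30/41) = 30324/68921, F'(30/41) = 23885/1681, so u(2) = (30/41) - (30324/68921)/(23885/1681) = 686226/979285.

686226/979285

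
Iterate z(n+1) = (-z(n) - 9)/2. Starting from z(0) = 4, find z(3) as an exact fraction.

z(1) = (-4 - 9)/2 = -13/2.
z(2) = (-(-13/2) - 9)/2 = -5/4.
z(3) = (-(-5/4) - 9)/2 = -31/8.

-31/8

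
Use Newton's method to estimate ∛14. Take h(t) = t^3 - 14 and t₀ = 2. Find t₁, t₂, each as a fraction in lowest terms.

h'(t) = 3t^2.
h(2) = -6, h'(2) = 12, so t₁ = 2 - (-6)/12 = 5/2.
h(5/2) = 13/8, h'(5/2) = 75/4, so t₂ = (5/2) - (13/8)/(75/4) = 181/75.

t₁ = 5/2, t₂ = 181/75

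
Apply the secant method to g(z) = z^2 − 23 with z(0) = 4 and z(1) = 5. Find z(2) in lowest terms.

g(4) = −7, g(5) = 2. z(2) = 5 − 2·(5 − 4)/(2 − (−7)) = 43/9.

43/9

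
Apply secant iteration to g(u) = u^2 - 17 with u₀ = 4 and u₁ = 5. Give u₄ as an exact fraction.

6263/1519

g(4) = -1, g(5) = 8. u₂ = 5 - 8·(5 - 4)/(8 - (-1)) = 37/9.
g(5) = 8, g(37/9) = -8/81. u₃ = (37/9) - (-8/81)·((37/9) - 5)/((-8/81) - 8) = 169/41.
g(37/9) = -8/81, g(169/41) = -16/1681. u₄ = (169/41) - (-16/1681)·((169/41) - (37/9))/((-16/1681) - (-8/81)) = 6263/1519.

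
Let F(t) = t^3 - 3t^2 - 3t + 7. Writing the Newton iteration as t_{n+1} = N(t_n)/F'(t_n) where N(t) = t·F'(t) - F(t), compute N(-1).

-12

F'(t) = 3t^2 - 6t - 3.
N(t) = t·F'(t) - F(t) = t·(3t^2 - 6t - 3) - (t^3 - 3t^2 - 3t + 7) = 2t^3 - 3t^2 - 7.
N(-1) = -12.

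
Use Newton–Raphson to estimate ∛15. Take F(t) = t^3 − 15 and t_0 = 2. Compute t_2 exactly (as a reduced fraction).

42751/17298

F'(t) = 3t^2.
F(2) = −7, F'(2) = 12, so t_1 = 2 − (−7)/12 = 31/12.
F(31/12) = 3871/1728, F'(31/12) = 961/48, so t_2 = (31/12) − (3871/1728)/(961/48) = 42751/17298.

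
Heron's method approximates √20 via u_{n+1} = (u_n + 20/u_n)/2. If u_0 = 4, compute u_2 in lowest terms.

u_1 = (4 + 20/4)/2 = 9/2.
u_2 = (9/2 + 20/(9/2))/2 = 161/36.

161/36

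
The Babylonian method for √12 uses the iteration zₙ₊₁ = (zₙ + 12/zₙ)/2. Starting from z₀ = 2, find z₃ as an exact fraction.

97/28

z₁ = (2 + 12/2)/2 = 4.
z₂ = (4 + 12/4)/2 = 7/2.
z₃ = (7/2 + 12/(7/2))/2 = 97/28.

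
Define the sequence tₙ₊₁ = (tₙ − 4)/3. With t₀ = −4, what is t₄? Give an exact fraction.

t₁ = ((−4) − 4)/3 = −8/3.
t₂ = ((−8/3) − 4)/3 = −20/9.
t₃ = ((−20/9) − 4)/3 = −56/27.
t₄ = ((−56/27) − 4)/3 = −164/81.

−164/81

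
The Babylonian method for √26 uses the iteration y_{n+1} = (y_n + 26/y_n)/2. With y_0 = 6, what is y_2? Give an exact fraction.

y_1 = (6 + 26/6)/2 = 31/6.
y_2 = (31/6 + 26/(31/6))/2 = 1897/372.

1897/372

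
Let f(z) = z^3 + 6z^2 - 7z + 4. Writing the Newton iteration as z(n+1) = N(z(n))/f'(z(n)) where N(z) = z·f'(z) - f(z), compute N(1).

f'(z) = 3z^2 + 12z - 7.
N(z) = z·f'(z) - f(z) = z·(3z^2 + 12z - 7) - (z^3 + 6z^2 - 7z + 4) = 2z^3 + 6z^2 - 4.
N(1) = 4.

4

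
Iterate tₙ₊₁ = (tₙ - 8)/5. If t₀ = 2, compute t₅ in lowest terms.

-6246/3125

t₁ = (2 - 8)/5 = -6/5.
t₂ = ((-6/5) - 8)/5 = -46/25.
t₃ = ((-46/25) - 8)/5 = -246/125.
t₄ = ((-246/125) - 8)/5 = -1246/625.
t₅ = ((-1246/625) - 8)/5 = -6246/3125.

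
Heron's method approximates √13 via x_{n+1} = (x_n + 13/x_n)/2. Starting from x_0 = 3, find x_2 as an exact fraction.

x_1 = (3 + 13/3)/2 = 11/3.
x_2 = (11/3 + 13/(11/3))/2 = 119/33.

119/33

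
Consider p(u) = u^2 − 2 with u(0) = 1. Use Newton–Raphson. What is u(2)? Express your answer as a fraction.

17/12

p'(u) = 2u.
p(1) = −1, p'(1) = 2, so u(1) = 1 − (−1)/2 = 3/2.
p(3/2) = 1/4, p'(3/2) = 3, so u(2) = (3/2) − (1/4)/3 = 17/12.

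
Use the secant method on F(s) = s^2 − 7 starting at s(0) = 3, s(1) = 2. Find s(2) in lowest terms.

13/5

F(3) = 2, F(2) = −3. s(2) = 2 − (−3)·(2 − 3)/((−3) − 2) = 13/5.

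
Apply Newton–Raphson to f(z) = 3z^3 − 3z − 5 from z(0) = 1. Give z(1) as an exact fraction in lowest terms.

f'(z) = 9z^2 − 3.
f(1) = −5, f'(1) = 6, so z(1) = 1 − (−5)/6 = 11/6.

11/6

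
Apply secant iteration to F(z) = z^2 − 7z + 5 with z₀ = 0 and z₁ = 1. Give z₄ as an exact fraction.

F(0) = 5, F(1) = −1. z₂ = 1 − (−1)·(1 − 0)/((−1) − 5) = 5/6.
F(1) = −1, F(5/6) = −5/36. z₃ = (5/6) − (−5/36)·((5/6) − 1)/((−5/36) − (−1)) = 25/31.
F(5/6) = −5/36, F(25/31) = 5/961. z₄ = (25/31) − (5/961)·((25/31) − (5/6))/((5/961) − (−5/36)) = 805/997.

805/997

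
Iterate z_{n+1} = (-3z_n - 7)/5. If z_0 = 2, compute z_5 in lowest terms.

z_1 = (-3·2 - 7)/5 = -13/5.
z_2 = (-3·(-13/5) - 7)/5 = 4/25.
z_3 = (-3·(4/25) - 7)/5 = -187/125.
z_4 = (-3·(-187/125) - 7)/5 = -314/625.
z_5 = (-3·(-314/625) - 7)/5 = -3433/3125.

-3433/3125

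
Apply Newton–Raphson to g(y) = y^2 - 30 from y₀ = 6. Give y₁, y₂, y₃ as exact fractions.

g'(y) = 2y.
g(6) = 6, g'(6) = 12, so y₁ = 6 - 6/12 = 11/2.
g(11/2) = 1/4, g'(11/2) = 11, so y₂ = (11/2) - (1/4)/11 = 241/44.
g(241/44) = 1/1936, g'(241/44) = 241/22, so y₃ = (241/44) - (1/1936)/(241/22) = 116161/21208.

y₁ = 11/2, y₂ = 241/44, y₃ = 116161/21208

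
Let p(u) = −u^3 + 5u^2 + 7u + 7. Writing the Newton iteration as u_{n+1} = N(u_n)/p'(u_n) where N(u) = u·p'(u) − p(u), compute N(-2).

29

p'(u) = −3u^2 + 10u + 7.
N(u) = u·p'(u) − p(u) = u·(−3u^2 + 10u + 7) − (−u^3 + 5u^2 + 7u + 7) = −2u^3 + 5u^2 − 7.
N(-2) = 29.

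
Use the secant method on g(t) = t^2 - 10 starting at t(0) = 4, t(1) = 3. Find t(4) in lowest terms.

3001/949

g(4) = 6, g(3) = -1. t(2) = 3 - (-1)·(3 - 4)/((-1) - 6) = 22/7.
g(3) = -1, g(22/7) = -6/49. t(3) = (22/7) - (-6/49)·((22/7) - 3)/((-6/49) - (-1)) = 136/43.
g(22/7) = -6/49, g(136/43) = 6/1849. t(4) = (136/43) - (6/1849)·((136/43) - (22/7))/((6/1849) - (-6/49)) = 3001/949.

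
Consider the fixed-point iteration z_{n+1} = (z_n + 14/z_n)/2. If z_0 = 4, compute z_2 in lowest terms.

z_1 = (4 + 14/4)/2 = 15/4.
z_2 = (15/4 + 14/(15/4))/2 = 449/120.

449/120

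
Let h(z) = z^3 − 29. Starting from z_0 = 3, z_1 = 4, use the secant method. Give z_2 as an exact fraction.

h(3) = −2, h(4) = 35. z_2 = 4 − 35·(4 − 3)/(35 − (−2)) = 113/37.

113/37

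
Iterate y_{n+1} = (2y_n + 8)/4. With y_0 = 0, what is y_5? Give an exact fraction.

31/8

y_1 = (2·0 + 8)/4 = 2.
y_2 = (2·2 + 8)/4 = 3.
y_3 = (2·3 + 8)/4 = 7/2.
y_4 = (2·(7/2) + 8)/4 = 15/4.
y_5 = (2·(15/4) + 8)/4 = 31/8.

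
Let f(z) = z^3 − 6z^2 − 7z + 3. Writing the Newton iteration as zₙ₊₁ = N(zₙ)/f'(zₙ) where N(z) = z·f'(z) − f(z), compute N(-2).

f'(z) = 3z^2 − 12z − 7.
N(z) = z·f'(z) − f(z) = z·(3z^2 − 12z − 7) − (z^3 − 6z^2 − 7z + 3) = 2z^3 − 6z^2 − 3.
N(-2) = −43.

−43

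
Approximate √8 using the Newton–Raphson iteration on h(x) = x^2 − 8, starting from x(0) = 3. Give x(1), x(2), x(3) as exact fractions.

h'(x) = 2x.
h(3) = 1, h'(3) = 6, so x(1) = 3 − 1/6 = 17/6.
h(17/6) = 1/36, h'(17/6) = 17/3, so x(2) = (17/6) − (1/36)/(17/3) = 577/204.
h(577/204) = 1/41616, h'(577/204) = 577/102, so x(3) = (577/204) − (1/41616)/(577/102) = 665857/235416.

x(1) = 17/6, x(2) = 577/204, x(3) = 665857/235416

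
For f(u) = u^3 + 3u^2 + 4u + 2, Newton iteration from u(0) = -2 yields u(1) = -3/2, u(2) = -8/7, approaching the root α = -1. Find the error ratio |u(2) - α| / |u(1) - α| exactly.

u(1) - α = -3/2 - (-1) = -3/2 + 1 = -1/2, so |u(1) - α| = 1/2.
u(2) - α = -8/7 - (-1) = -8/7 + 1 = -1/7, so |u(2) - α| = 1/7.
Ratio = (1/7) / (1/2) = 2/7.

2/7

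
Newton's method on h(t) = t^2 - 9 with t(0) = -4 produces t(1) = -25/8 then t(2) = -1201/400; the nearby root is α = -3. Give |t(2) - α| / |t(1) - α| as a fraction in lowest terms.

t(1) - α = -25/8 - (-3) = -25/8 + 3 = -1/8, so |t(1) - α| = 1/8.
t(2) - α = -1201/400 - (-3) = -1201/400 + 3 = -1/400, so |t(2) - α| = 1/400.
Ratio = (1/400) / (1/8) = 1/50.

1/50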